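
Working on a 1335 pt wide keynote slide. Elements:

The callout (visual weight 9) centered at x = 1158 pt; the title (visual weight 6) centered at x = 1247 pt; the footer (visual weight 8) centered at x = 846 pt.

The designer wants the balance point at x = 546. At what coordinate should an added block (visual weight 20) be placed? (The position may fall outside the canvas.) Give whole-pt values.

x ≈ -60

New total weight: (9 + 6 + 8) + 20 = 43.
Along x: (24672 + 20·x) / 43 = 546 (existing moment 9·1158 + 6·1247 + 8·846 = 24672) ⇒ x = (23478 − 24672) / 20 ≈ -59.70.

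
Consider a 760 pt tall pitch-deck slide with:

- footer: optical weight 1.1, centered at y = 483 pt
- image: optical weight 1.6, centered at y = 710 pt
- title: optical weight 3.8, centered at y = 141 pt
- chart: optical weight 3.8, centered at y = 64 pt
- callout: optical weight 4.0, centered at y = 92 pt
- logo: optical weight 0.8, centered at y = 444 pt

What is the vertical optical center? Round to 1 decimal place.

Total weight = 1.1 + 1.6 + 3.8 + 3.8 + 4.0 + 0.8 = 15.1.
y: moment 3169.5 / weight 15.1 ≈ 209.90

y ≈ 209.9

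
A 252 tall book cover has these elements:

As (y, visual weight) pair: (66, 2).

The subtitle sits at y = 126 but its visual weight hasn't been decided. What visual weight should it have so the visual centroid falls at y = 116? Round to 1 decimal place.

The single fixed element contributes weight 2, moment 2·66 = 132.
Balance at y = 116 requires (132 + w·126) / (2 + w) = 116.
So w = (116·2 − 132)/(126 − 116) = 100/10 ≈ 10.00.

w ≈ 10.0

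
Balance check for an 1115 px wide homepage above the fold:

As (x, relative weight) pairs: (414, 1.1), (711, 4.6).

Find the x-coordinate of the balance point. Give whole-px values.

x ≈ 654

Weights sum to 1.1 + 4.6 = 5.7.
x-moment: 1.1·414 + 4.6·711 = 3726.0; centroid 3726.0/5.7 ≈ 653.68.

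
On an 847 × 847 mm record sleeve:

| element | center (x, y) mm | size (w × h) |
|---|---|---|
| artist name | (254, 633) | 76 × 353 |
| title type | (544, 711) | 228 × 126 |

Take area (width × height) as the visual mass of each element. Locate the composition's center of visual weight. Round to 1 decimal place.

(404.0, 673.3)

Areas → weights: artist name 76·353 = 26828, title type 228·126 = 28728; Σw = 55556.
Σw·x = 26828·254 + 28728·544 = 22442344, so x̄ = 22442344/55556 ≈ 403.96.
Σw·y = 26828·633 + 28728·711 = 37407732, so ȳ = 37407732/55556 ≈ 673.33.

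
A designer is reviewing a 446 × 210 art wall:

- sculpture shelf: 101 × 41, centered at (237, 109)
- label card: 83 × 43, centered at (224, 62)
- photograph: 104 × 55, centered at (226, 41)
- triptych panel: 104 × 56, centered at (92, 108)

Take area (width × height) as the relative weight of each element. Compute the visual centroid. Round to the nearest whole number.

Areas → weights: sculpture shelf 101·41 = 4141, label card 83·43 = 3569, photograph 104·55 = 5720, triptych panel 104·56 = 5824; Σw = 19254.
x-moment: 4141·237 + 3569·224 + 5720·226 + 5824·92 = 3609401; centroid 3609401/19254 ≈ 187.46.
y-moment: 4141·109 + 3569·62 + 5720·41 + 5824·108 = 1536159; centroid 1536159/19254 ≈ 79.78.

(187, 80)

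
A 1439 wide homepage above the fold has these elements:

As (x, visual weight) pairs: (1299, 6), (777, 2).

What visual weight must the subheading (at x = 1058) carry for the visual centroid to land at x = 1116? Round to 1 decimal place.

w ≈ 7.2

Fixed elements: Σw = 6 + 2 = 8, Σw·x = 6·1299 + 2·777 = 9348.
Balance at x = 1116 requires (9348 + w·1058) / (8 + w) = 1116.
Rearranging, w·(1058 − 1116) = 1116·8 − 9348 = -420, so w ≈ -420/-58 = 7.24.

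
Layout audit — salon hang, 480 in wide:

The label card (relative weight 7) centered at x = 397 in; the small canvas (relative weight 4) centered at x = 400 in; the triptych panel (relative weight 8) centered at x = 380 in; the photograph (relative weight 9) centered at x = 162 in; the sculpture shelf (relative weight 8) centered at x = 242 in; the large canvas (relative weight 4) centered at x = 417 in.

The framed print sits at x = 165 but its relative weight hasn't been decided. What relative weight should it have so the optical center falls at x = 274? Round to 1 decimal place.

w ≈ 14.0

Existing Σw = 40 (7 + 4 + 8 + 9 + 8 + 4); existing moment 7·397 + 4·400 + 8·380 + 9·162 + 8·242 + 4·417 = 12481.
Set Σw·x/Σw = 274: (12481 + 165w) = 274·(40 + w).
So w = (274·40 − 12481)/(165 − 274) = -1521/-109 ≈ 13.95.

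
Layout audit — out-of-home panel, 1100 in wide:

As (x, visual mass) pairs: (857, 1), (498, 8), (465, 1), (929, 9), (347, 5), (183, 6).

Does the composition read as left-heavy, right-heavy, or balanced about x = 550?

balanced

Σw = 1 + 8 + 1 + 9 + 5 + 6 = 30.
x-moment: 1·857 + 8·498 + 1·465 + 9·929 + 5·347 + 6·183 = 16500; centroid 16500/30 ≈ 550.00.
550.00 = 550 exactly: balanced.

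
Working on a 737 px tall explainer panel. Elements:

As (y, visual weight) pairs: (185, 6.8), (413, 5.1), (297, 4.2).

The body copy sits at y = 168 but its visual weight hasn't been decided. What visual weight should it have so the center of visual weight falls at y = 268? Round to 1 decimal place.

Existing Σw = 16.1 (6.8 + 5.1 + 4.2); existing moment 6.8·185 + 5.1·413 + 4.2·297 = 4611.7.
For the centroid to hit 268: (4611.7 + w·168) / (16.1 + w) = 268.
So w = (268·16.1 − 4611.7)/(168 − 268) = -296.9/-100 ≈ 2.97.

w ≈ 3.0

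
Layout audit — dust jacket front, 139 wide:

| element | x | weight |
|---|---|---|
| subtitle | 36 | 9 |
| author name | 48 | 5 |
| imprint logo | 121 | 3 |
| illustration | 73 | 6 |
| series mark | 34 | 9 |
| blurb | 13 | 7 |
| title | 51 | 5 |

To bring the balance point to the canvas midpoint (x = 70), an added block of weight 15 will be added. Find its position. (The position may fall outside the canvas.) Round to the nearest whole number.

With the added block, Σw becomes 9 + 5 + 3 + 6 + 9 + 7 + 5 + 15 = 59.
x: target moment 59×70 = 4130; current 9·36 + 5·48 + 3·121 + 6·73 + 9·34 + 7·13 + 5·51 = 2017; the added block supplies 2113, so x = 2113/15 ≈ 140.87.

x ≈ 141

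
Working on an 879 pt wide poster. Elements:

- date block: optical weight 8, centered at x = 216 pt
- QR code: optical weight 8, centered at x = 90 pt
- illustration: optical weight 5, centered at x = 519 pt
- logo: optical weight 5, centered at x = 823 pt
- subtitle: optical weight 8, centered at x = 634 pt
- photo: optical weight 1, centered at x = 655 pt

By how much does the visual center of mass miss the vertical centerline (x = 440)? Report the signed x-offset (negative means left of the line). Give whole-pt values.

Total weight = 8 + 8 + 5 + 5 + 8 + 1 = 35.
Σw·x = 8·216 + 8·90 + 5·519 + 5·823 + 8·634 + 1·655 = 14885, so x̄ = 14885/35 ≈ 425.29.
Difference: 425.29 − 440 ≈ -14.71.

≈ -15 pt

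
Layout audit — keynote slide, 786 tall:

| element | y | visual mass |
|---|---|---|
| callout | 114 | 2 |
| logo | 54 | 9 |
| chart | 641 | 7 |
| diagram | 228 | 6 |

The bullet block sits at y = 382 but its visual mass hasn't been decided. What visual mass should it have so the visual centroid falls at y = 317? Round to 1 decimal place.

Known weights sum to 2 + 9 + 7 + 6 = 24; their moment is 2·114 + 9·54 + 7·641 + 6·228 = 6569.
For the centroid to hit 317: (6569 + w·382) / (24 + w) = 317.
So w = (317·24 − 6569)/(382 − 317) = 1039/65 ≈ 15.98.

w ≈ 16.0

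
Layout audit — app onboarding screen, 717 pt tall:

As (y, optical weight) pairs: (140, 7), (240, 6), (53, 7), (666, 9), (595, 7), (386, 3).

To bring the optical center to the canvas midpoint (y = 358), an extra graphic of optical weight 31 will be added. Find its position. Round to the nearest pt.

y ≈ 353

After adding the extra graphic, total weight = 7 + 6 + 7 + 9 + 7 + 3 + 31 = 70.
y: target moment 70×358 = 25060; current 7·140 + 6·240 + 7·53 + 9·666 + 7·595 + 3·386 = 14108; the extra graphic supplies 10952, so y = 10952/31 ≈ 353.29.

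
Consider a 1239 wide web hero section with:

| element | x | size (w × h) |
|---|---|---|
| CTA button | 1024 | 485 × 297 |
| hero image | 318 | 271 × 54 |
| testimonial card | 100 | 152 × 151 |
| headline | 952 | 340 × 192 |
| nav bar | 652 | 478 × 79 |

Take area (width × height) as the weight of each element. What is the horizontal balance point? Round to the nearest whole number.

x ≈ 847

Taking area as weight: CTA button 485·297 = 144045, hero image 271·54 = 14634, testimonial card 152·151 = 22952, headline 340·192 = 65280, nav bar 478·79 = 37762. Sum 284673.
x-moment: 144045·1024 + 14634·318 + 22952·100 + 65280·952 + 37762·652 = 241218276; centroid 241218276/284673 ≈ 847.35.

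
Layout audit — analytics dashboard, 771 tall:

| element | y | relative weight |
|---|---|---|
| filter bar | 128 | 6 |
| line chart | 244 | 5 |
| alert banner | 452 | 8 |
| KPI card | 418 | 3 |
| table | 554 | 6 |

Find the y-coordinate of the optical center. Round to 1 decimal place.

y ≈ 363.6

Total weight = 6 + 5 + 8 + 3 + 6 = 28.
y: (6·128 + 5·244 + 8·452 + 3·418 + 6·554) / 28 = 10182 / 28 ≈ 363.64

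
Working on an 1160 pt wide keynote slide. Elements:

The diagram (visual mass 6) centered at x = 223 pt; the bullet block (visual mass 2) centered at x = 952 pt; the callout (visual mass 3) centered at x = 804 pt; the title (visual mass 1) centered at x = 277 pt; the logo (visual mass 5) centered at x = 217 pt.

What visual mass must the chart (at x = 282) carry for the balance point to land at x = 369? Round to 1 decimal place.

w ≈ 8.5

Fixed elements: Σw = 6 + 2 + 3 + 1 + 5 = 17, Σw·x = 6·223 + 2·952 + 3·804 + 1·277 + 5·217 = 7016.
Set Σw·x/Σw = 369: (7016 + 282w) = 369·(17 + w).
Solving: w = (369·17 − 7016) / (282 − 369) = -743 / -87 ≈ 8.54.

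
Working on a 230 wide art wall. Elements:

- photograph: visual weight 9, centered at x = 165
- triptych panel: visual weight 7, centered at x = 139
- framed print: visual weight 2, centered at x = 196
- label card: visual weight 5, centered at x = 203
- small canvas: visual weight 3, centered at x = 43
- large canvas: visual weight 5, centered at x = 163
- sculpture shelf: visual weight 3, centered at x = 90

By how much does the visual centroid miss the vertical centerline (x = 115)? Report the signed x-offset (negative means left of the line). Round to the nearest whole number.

≈ 34

Σw = 9 + 7 + 2 + 5 + 3 + 5 + 3 = 34.
x: moment 5079 / weight 34 ≈ 149.38
Offset from x = 115: 149.38 − 115 ≈ 34.38.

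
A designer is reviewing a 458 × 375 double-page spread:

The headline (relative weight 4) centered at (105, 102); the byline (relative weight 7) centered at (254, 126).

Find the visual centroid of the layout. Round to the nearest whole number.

(200, 117)

Weights sum to 4 + 7 = 11.
Σw·x = 4·105 + 7·254 = 2198, so x̄ = 2198/11 ≈ 199.82.
Σw·y = 4·102 + 7·126 = 1290, so ȳ = 1290/11 ≈ 117.27.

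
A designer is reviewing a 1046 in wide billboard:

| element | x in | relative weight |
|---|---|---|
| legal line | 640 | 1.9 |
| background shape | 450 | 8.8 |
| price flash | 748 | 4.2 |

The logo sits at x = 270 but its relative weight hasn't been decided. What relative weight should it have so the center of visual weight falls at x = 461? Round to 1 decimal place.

Known weights sum to 1.9 + 8.8 + 4.2 = 14.9; their moment is 1.9·640 + 8.8·450 + 4.2·748 = 8317.6.
Balance at x = 461 requires (8317.6 + w·270) / (14.9 + w) = 461.
Solving: w = (461·14.9 − 8317.6) / (270 − 461) = -1448.7 / -191 ≈ 7.58.

w ≈ 7.6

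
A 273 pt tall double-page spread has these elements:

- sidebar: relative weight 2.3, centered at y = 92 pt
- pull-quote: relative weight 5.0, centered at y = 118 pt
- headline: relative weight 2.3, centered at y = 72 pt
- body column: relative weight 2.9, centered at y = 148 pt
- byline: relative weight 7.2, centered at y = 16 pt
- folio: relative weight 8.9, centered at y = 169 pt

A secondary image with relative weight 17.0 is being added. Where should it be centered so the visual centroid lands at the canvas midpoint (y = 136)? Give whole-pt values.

With the secondary image, Σw becomes 2.3 + 5.0 + 2.3 + 2.9 + 7.2 + 8.9 + 17.0 = 45.6.
Along y: (3015.7 + 17.0·y) / 45.6 = 136 (existing moment 2.3·92 + 5.0·118 + 2.3·72 + 2.9·148 + 7.2·16 + 8.9·169 = 3015.7) ⇒ y = (6201.6 − 3015.7) / 17.0 ≈ 187.41.

y ≈ 187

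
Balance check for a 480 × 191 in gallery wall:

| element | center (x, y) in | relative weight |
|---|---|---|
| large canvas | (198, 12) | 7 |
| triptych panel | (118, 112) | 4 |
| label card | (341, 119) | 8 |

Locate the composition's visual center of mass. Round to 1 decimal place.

(241.4, 78.1)

Σw = 7 + 4 + 8 = 19.
x-moment: 7·198 + 4·118 + 8·341 = 4586; centroid 4586/19 ≈ 241.37.
y-moment: 7·12 + 4·112 + 8·119 = 1484; centroid 1484/19 ≈ 78.11.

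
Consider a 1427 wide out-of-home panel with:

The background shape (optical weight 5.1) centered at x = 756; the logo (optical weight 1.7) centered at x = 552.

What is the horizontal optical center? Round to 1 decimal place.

Weights sum to 5.1 + 1.7 = 6.8.
x-moment: 5.1·756 + 1.7·552 = 4794.0; centroid 4794.0/6.8 ≈ 705.00.

x ≈ 705.0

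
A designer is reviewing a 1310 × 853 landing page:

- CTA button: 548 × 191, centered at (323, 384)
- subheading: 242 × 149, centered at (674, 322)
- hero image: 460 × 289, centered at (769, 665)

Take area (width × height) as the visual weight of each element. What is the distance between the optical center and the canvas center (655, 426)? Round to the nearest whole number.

Areas → weights: CTA button 548·191 = 104668, subheading 242·149 = 36058, hero image 460·289 = 132940; Σw = 273666.
Σw·x = 104668·323 + 36058·674 + 132940·769 = 160341716, so x̄ = 160341716/273666 ≈ 585.90.
Σw·y = 104668·384 + 36058·322 + 132940·665 = 140208288, so ȳ = 140208288/273666 ≈ 512.33.
Offset from (655, 426): Δx ≈ -69.10, Δy ≈ 86.33; distance = √(Δx² + Δy²) ≈ 110.58.

≈ 111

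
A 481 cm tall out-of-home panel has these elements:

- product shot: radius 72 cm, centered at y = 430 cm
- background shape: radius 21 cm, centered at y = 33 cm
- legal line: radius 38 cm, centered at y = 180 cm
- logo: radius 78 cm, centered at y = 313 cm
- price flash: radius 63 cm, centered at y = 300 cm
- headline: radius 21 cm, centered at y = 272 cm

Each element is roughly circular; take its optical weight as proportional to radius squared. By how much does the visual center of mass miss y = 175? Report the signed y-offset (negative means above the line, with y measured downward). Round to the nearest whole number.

≈ 151 cm

Weights ∝ r²: product shot 72² = 5184, background shape 21² = 441, legal line 38² = 1444, logo 78² = 6084, price flash 63² = 3969, headline 21² = 441; Σw = 17563.
y: (5184·430 + 441·33 + 1444·180 + 6084·313 + 3969·300 + 441·272) / 17563 = 5718537 / 17563 ≈ 325.60
Offset from y = 175: 325.60 − 175 ≈ 150.60.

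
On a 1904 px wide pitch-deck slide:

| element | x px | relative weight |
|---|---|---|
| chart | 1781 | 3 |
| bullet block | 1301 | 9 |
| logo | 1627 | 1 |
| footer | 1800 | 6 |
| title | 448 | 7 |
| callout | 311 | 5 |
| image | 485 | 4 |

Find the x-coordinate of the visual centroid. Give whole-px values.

x ≈ 1032

Σw = 3 + 9 + 1 + 6 + 7 + 5 + 4 = 35.
Σw·x = 36110; x̄ = 36110/35 ≈ 1031.71.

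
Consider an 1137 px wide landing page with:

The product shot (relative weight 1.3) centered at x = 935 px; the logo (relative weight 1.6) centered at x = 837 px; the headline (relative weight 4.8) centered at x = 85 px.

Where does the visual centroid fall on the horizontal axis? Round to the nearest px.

Weights sum to 1.3 + 1.6 + 4.8 = 7.7.
Σw·x = 1.3·935 + 1.6·837 + 4.8·85 = 2962.7, so x̄ = 2962.7/7.7 ≈ 384.77.

x ≈ 385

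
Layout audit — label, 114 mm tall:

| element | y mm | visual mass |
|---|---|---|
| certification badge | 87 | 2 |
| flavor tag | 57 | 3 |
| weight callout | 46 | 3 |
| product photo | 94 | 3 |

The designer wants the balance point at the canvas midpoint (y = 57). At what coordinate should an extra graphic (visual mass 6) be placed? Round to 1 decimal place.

y ≈ 34.0

After adding the extra graphic, total weight = 2 + 3 + 3 + 3 + 6 = 17.
y: need Σw·y = 17·57 = 969. Existing = 2·87 + 3·57 + 3·46 + 3·94 = 765. Remainder 204 / 6 ≈ 34.00.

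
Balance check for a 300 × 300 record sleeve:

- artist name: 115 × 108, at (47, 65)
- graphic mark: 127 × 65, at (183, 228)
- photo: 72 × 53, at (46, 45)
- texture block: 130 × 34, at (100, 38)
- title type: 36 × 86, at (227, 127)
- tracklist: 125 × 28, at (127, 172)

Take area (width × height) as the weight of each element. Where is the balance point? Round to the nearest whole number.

Areas → weights: artist name 115·108 = 12420, graphic mark 127·65 = 8255, photo 72·53 = 3816, texture block 130·34 = 4420, title type 36·86 = 3096, tracklist 125·28 = 3500; Σw = 35507.
Σw·x = 12420·47 + 8255·183 + 3816·46 + 4420·100 + 3096·227 + 3500·127 = 3859233, so x̄ = 3859233/35507 ≈ 108.69.
Σw·y = 12420·65 + 8255·228 + 3816·45 + 4420·38 + 3096·127 + 3500·172 = 4024312, so ȳ = 4024312/35507 ≈ 113.34.

(109, 113)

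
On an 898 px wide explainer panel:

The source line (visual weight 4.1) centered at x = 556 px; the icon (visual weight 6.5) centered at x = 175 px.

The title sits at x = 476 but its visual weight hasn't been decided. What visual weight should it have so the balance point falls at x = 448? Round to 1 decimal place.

Existing Σw = 10.6 (4.1 + 6.5); existing moment 4.1·556 + 6.5·175 = 3417.1.
Set Σw·x/Σw = 448: (3417.1 + 476w) = 448·(10.6 + w).
Solving: w = (448·10.6 − 3417.1) / (476 − 448) = 1331.7 / 28 ≈ 47.56.

w ≈ 47.6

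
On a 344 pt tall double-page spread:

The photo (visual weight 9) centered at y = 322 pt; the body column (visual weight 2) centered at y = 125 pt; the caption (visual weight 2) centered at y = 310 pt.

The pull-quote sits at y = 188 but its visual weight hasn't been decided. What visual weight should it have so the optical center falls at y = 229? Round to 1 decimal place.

w ≈ 19.3

Known weights sum to 9 + 2 + 2 = 13; their moment is 9·322 + 2·125 + 2·310 = 3768.
For the centroid to hit 229: (3768 + w·188) / (13 + w) = 229.
Solving: w = (229·13 − 3768) / (188 − 229) = -791 / -41 ≈ 19.29.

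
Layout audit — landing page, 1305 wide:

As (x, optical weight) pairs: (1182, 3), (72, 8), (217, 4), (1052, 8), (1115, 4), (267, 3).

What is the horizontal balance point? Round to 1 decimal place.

Weights sum to 3 + 8 + 4 + 8 + 4 + 3 = 30.
x: (3·1182 + 8·72 + 4·217 + 8·1052 + 4·1115 + 3·267) / 30 = 18667 / 30 ≈ 622.23

x ≈ 622.2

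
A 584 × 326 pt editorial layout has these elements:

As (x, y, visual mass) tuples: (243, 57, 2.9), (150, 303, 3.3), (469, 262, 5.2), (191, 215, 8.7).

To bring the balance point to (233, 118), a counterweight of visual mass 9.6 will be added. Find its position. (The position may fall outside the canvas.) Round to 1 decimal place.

(168.7, -93.1)

After adding the counterweight, total weight = 2.9 + 3.3 + 5.2 + 8.7 + 9.6 = 29.7.
Along x: (5300.2 + 9.6·x) / 29.7 = 233 (existing moment 2.9·243 + 3.3·150 + 5.2·469 + 8.7·191 = 5300.2) ⇒ x = (6920.1 − 5300.2) / 9.6 ≈ 168.74.
Along y: (4398.1 + 9.6·y) / 29.7 = 118 (existing moment 2.9·57 + 3.3·303 + 5.2·262 + 8.7·215 = 4398.1) ⇒ y = (3504.6 − 4398.1) / 9.6 ≈ -93.07.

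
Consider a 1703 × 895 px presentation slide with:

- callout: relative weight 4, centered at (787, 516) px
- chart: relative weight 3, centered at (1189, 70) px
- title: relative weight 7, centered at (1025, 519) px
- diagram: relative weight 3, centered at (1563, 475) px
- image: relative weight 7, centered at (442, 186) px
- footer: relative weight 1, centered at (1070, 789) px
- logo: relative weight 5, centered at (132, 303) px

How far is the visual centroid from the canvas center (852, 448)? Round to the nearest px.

Total weight = 4 + 3 + 7 + 3 + 7 + 1 + 5 = 30.
x-moment: 4·787 + 3·1189 + 7·1025 + 3·1563 + 7·442 + 1·1070 + 5·132 = 23403; centroid 23403/30 ≈ 780.10.
y-moment: 4·516 + 3·70 + 7·519 + 3·475 + 7·186 + 1·789 + 5·303 = 10938; centroid 10938/30 ≈ 364.60.
From (852, 448): dx = -71.90, dy = -83.40, so the distance is √(dx²+dy²) ≈ 110.11.

≈ 110 px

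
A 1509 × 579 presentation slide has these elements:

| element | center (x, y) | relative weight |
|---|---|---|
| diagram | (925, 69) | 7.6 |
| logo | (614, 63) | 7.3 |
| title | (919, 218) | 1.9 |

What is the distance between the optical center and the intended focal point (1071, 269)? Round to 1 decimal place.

≈ 337.5

Weights sum to 7.6 + 7.3 + 1.9 = 16.8.
Σw·x = 7.6·925 + 7.3·614 + 1.9·919 = 13258.3, so x̄ = 13258.3/16.8 ≈ 789.18.
Σw·y = 7.6·69 + 7.3·63 + 1.9·218 = 1398.5, so ȳ = 1398.5/16.8 ≈ 83.24.
Offset from (1071, 269): Δx ≈ -281.82, Δy ≈ -185.76; distance = √(Δx² + Δy²) ≈ 337.53.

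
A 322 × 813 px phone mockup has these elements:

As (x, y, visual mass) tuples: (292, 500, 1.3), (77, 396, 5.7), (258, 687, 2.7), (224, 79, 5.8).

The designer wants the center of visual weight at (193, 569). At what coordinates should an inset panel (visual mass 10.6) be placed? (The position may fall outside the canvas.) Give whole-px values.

(210, 909)

New total weight: (1.3 + 5.7 + 2.7 + 5.8) + 10.6 = 26.1.
x: need Σw·x = 26.1·193 = 5037.3. Existing = 1.3·292 + 5.7·77 + 2.7·258 + 5.8·224 = 2814.3. Remainder 2223.0 / 10.6 ≈ 209.72.
y: need Σw·y = 26.1·569 = 14850.9. Existing = 1.3·500 + 5.7·396 + 2.7·687 + 5.8·79 = 5220.3. Remainder 9630.6 / 10.6 ≈ 908.55.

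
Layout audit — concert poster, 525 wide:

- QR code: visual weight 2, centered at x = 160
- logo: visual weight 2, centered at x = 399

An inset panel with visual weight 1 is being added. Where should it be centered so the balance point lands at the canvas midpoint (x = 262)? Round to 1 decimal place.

New total weight: (2 + 2) + 1 = 5.
x: target moment 5×262 = 1310; current 2·160 + 2·399 = 1118; the inset panel supplies 192, so x = 192/1 ≈ 192.00.

x ≈ 192.0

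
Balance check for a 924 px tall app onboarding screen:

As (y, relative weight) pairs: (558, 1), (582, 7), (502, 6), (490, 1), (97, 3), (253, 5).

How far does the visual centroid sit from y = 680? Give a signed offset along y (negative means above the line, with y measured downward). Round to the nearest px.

≈ -259 px

Weights sum to 1 + 7 + 6 + 1 + 3 + 5 = 23.
y: moment 9690 / weight 23 ≈ 421.30
Against y = 680, that's 421.30 − 680 = -258.70.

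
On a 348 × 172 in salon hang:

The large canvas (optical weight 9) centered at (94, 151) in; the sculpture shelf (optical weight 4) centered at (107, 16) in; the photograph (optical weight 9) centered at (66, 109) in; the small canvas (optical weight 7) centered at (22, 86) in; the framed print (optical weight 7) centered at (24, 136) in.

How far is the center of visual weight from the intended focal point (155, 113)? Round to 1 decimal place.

Weights sum to 9 + 4 + 9 + 7 + 7 = 36.
Σw·x = 9·94 + 4·107 + 9·66 + 7·22 + 7·24 = 2190, so x̄ = 2190/36 ≈ 60.83.
Σw·y = 9·151 + 4·16 + 9·109 + 7·86 + 7·136 = 3958, so ȳ = 3958/36 ≈ 109.94.
Relative to (155, 113): Δ = (-94.17, -3.06); |Δ| = √(-94.17² + -3.06²) ≈ 94.22.

≈ 94.2 in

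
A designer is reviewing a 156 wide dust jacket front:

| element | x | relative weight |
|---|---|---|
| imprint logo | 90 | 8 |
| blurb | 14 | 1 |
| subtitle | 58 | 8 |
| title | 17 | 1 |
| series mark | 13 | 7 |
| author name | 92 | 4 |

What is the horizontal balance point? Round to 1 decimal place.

Total weight = 8 + 1 + 8 + 1 + 7 + 4 = 29.
Σw·x = 1674; x̄ = 1674/29 ≈ 57.72.

x ≈ 57.7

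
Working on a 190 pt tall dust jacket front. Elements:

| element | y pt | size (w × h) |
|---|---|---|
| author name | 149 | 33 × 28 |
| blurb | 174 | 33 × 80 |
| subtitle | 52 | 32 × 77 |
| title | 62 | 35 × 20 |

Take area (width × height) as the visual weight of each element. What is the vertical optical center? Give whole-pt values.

y ≈ 114

Taking area as weight: author name 33·28 = 924, blurb 33·80 = 2640, subtitle 32·77 = 2464, title 35·20 = 700. Sum 6728.
y: (924·149 + 2640·174 + 2464·52 + 700·62) / 6728 = 768564 / 6728 ≈ 114.23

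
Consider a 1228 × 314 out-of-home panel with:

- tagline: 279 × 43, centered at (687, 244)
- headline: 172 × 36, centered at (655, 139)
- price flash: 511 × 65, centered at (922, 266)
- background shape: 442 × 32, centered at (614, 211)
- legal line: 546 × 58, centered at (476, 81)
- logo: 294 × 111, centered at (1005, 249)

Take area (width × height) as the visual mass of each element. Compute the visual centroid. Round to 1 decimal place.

(766.1, 202.5)

Areas: tagline 279·43 = 11997, headline 172·36 = 6192, price flash 511·65 = 33215, background shape 442·32 = 14144, legal line 546·58 = 31668, logo 294·111 = 32634. Total weight = 129850.
Σw·x = 99477483; x̄ = 99477483/129850 ≈ 766.10.
Σw·y = 26298504; ȳ = 26298504/129850 ≈ 202.53.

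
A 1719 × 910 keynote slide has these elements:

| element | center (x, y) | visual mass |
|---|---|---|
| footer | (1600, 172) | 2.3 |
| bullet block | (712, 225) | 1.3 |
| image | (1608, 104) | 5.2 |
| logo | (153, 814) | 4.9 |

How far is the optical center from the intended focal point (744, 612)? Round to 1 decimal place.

≈ 345.8

Σw = 2.3 + 1.3 + 5.2 + 4.9 = 13.7.
x: (2.3·1600 + 1.3·712 + 5.2·1608 + 4.9·153) / 13.7 = 13716.9 / 13.7 ≈ 1001.23
y: (2.3·172 + 1.3·225 + 5.2·104 + 4.9·814) / 13.7 = 5217.5 / 13.7 ≈ 380.84
Relative to (744, 612): Δ = (257.23, -231.16); |Δ| = √(257.23² + -231.16²) ≈ 345.84.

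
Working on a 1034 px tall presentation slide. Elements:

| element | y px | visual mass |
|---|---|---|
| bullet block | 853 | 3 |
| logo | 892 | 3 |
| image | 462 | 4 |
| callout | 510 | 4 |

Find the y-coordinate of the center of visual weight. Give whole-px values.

Total weight = 3 + 3 + 4 + 4 = 14.
Σw·y = 3·853 + 3·892 + 4·462 + 4·510 = 9123, so ȳ = 9123/14 ≈ 651.64.

y ≈ 652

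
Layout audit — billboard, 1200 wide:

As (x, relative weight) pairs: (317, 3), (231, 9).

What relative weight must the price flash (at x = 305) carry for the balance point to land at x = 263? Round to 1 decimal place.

Existing Σw = 12 (3 + 9); existing moment 3·317 + 9·231 = 3030.
Set Σw·x/Σw = 263: (3030 + 305w) = 263·(12 + w).
So w = (263·12 − 3030)/(305 − 263) = 126/42 ≈ 3.00.

w ≈ 3.0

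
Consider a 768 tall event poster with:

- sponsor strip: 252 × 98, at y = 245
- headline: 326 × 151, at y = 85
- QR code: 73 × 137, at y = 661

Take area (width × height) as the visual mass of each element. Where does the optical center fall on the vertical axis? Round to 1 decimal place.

Areas → weights: sponsor strip 252·98 = 24696, headline 326·151 = 49226, QR code 73·137 = 10001; Σw = 83923.
y: (24696·245 + 49226·85 + 10001·661) / 83923 = 16845391 / 83923 ≈ 200.72

y ≈ 200.7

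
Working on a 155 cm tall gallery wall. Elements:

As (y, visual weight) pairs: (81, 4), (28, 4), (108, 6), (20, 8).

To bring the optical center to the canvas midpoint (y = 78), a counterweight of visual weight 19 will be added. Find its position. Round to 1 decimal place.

y ≈ 102.8

With the counterweight, Σw becomes 4 + 4 + 6 + 8 + 19 = 41.
y: need Σw·y = 41·78 = 3198. Existing = 4·81 + 4·28 + 6·108 + 8·20 = 1244. Remainder 1954 / 19 ≈ 102.84.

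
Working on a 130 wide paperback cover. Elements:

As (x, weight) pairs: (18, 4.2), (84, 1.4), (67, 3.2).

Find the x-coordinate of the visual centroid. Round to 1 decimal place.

Σw = 4.2 + 1.4 + 3.2 = 8.8.
x-moment: 4.2·18 + 1.4·84 + 3.2·67 = 407.6; centroid 407.6/8.8 ≈ 46.32.

x ≈ 46.3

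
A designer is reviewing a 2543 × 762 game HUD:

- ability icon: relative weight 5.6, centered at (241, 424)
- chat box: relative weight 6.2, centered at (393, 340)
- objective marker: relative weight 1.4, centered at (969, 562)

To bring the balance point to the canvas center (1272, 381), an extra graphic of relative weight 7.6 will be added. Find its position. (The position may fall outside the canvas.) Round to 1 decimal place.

After adding the extra graphic, total weight = 5.6 + 6.2 + 1.4 + 7.6 = 20.8.
x: target moment 20.8×1272 = 26457.6; current 5.6·241 + 6.2·393 + 1.4·969 = 5142.8; the extra graphic supplies 21314.8, so x = 21314.8/7.6 ≈ 2804.58.
y: target moment 20.8×381 = 7924.8; current 5.6·424 + 6.2·340 + 1.4·562 = 5269.2; the extra graphic supplies 2655.6, so y = 2655.6/7.6 ≈ 349.42.

(2804.6, 349.4)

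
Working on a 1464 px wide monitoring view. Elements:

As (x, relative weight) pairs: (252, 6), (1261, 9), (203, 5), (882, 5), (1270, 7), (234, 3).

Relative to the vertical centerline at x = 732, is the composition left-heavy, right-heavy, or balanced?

Weights sum to 6 + 9 + 5 + 5 + 7 + 3 = 35.
x: moment 27878 / weight 35 ≈ 796.51
Since 796.5 is right of 732, the composition reads right-heavy.

right-heavy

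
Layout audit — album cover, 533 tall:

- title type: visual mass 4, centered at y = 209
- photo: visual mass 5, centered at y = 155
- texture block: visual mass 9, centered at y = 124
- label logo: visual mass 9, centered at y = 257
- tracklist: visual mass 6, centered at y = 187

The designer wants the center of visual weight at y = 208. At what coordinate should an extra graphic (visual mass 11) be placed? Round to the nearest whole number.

y ≈ 272

New total weight: (4 + 5 + 9 + 9 + 6) + 11 = 44.
y: need Σw·y = 44·208 = 9152. Existing = 4·209 + 5·155 + 9·124 + 9·257 + 6·187 = 6162. Remainder 2990 / 11 ≈ 271.82.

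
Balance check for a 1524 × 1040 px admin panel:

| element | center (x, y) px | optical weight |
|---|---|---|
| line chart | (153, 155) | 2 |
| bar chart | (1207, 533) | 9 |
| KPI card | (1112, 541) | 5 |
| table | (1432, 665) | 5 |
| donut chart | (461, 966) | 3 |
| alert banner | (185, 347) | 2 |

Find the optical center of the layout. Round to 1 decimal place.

Σw = 2 + 9 + 5 + 5 + 3 + 2 = 26.
x-moment: 2·153 + 9·1207 + 5·1112 + 5·1432 + 3·461 + 2·185 = 25642; centroid 25642/26 ≈ 986.23.
y-moment: 2·155 + 9·533 + 5·541 + 5·665 + 3·966 + 2·347 = 14729; centroid 14729/26 ≈ 566.50.

(986.2, 566.5)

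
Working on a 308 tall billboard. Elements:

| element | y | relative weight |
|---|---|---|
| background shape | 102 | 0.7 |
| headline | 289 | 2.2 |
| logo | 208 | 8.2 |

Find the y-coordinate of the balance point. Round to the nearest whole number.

y ≈ 217

Total weight = 0.7 + 2.2 + 8.2 = 11.1.
y: (0.7·102 + 2.2·289 + 8.2·208) / 11.1 = 2412.8 / 11.1 ≈ 217.37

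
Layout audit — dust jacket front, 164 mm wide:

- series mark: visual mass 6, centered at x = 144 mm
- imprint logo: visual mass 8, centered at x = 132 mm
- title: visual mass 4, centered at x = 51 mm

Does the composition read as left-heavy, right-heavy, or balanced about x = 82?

right-heavy

Weights sum to 6 + 8 + 4 = 18.
x-moment: 6·144 + 8·132 + 4·51 = 2124; centroid 2124/18 ≈ 118.00.
118.0 vs midline 82 → right-heavy.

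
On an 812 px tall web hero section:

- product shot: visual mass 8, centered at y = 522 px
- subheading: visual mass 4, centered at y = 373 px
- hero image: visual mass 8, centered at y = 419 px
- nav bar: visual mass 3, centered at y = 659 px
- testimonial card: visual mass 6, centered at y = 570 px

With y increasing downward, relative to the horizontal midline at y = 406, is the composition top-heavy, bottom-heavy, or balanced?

Σw = 8 + 4 + 8 + 3 + 6 = 29.
y: (8·522 + 4·373 + 8·419 + 3·659 + 6·570) / 29 = 14417 / 29 ≈ 497.14
497.1 vs midline 406 → bottom-heavy.

bottom-heavy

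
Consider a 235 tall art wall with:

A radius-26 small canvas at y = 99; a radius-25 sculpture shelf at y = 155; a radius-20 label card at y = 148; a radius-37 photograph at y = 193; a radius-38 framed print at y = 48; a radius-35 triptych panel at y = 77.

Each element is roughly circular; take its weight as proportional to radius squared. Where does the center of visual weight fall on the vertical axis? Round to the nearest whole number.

Weights ∝ r²: small canvas 26² = 676, sculpture shelf 25² = 625, label card 20² = 400, photograph 37² = 1369, framed print 38² = 1444, triptych panel 35² = 1225; Σw = 5739.
y-moment: 676·99 + 625·155 + 400·148 + 1369·193 + 1444·48 + 1225·77 = 650853; centroid 650853/5739 ≈ 113.41.

y ≈ 113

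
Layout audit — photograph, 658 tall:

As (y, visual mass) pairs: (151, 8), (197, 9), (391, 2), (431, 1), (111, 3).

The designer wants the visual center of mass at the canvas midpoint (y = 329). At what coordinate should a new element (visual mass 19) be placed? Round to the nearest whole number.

After adding the new element, total weight = 8 + 9 + 2 + 1 + 3 + 19 = 42.
y: need Σw·y = 42·329 = 13818. Existing = 8·151 + 9·197 + 2·391 + 1·431 + 3·111 = 4527. Remainder 9291 / 19 ≈ 489.00.

y ≈ 489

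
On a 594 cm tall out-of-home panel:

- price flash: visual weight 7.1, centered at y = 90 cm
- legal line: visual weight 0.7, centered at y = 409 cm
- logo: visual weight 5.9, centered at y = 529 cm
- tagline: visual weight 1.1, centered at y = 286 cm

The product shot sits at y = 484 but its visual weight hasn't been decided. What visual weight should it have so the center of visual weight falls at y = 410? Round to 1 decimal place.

w ≈ 23.1

Known weights sum to 7.1 + 0.7 + 5.9 + 1.1 = 14.8; their moment is 7.1·90 + 0.7·409 + 5.9·529 + 1.1·286 = 4361.0.
Balance at y = 410 requires (4361.0 + w·484) / (14.8 + w) = 410.
Solving: w = (410·14.8 − 4361.0) / (484 − 410) = 1707.0 / 74 ≈ 23.07.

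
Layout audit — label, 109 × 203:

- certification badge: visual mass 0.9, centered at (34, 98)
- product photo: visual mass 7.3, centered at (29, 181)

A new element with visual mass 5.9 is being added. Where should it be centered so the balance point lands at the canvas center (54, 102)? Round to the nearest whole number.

(88, 5)

With the new element, Σw becomes 0.9 + 7.3 + 5.9 = 14.1.
x: target moment 14.1×54 = 761.4; current 0.9·34 + 7.3·29 = 242.3; the new element supplies 519.1, so x = 519.1/5.9 ≈ 87.98.
y: target moment 14.1×102 = 1438.2; current 0.9·98 + 7.3·181 = 1409.5; the new element supplies 28.7, so y = 28.7/5.9 ≈ 4.86.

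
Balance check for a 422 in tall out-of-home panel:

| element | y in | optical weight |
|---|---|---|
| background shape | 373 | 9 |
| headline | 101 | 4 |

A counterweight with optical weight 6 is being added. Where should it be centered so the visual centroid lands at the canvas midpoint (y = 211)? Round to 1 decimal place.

New total weight: (9 + 4) + 6 = 19.
y: target moment 19×211 = 4009; current 9·373 + 4·101 = 3761; the counterweight supplies 248, so y = 248/6 ≈ 41.33.

y ≈ 41.3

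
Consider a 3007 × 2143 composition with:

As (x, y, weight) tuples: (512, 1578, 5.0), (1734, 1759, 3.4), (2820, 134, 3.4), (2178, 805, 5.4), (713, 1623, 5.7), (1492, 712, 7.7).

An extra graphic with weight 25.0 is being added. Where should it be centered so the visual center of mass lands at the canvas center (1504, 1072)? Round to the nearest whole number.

New total weight: (5.0 + 3.4 + 3.4 + 5.4 + 5.7 + 7.7) + 25.0 = 55.6.
x: need Σw·x = 55.6·1504 = 83622.4. Existing = 5.0·512 + 3.4·1734 + 3.4·2820 + 5.4·2178 + 5.7·713 + 7.7·1492 = 45357.3. Remainder 38265.1 / 25.0 ≈ 1530.60.
y: need Σw·y = 55.6·1072 = 59603.2. Existing = 5.0·1578 + 3.4·1759 + 3.4·134 + 5.4·805 + 5.7·1623 + 7.7·712 = 33406.7. Remainder 26196.5 / 25.0 ≈ 1047.86.

(1531, 1048)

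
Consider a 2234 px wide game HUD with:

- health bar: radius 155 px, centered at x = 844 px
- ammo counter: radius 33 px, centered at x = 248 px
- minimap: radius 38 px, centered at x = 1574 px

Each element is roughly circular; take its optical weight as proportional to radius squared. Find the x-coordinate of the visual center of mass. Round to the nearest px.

x ≈ 859

Weights ∝ r²: health bar 155² = 24025, ammo counter 33² = 1089, minimap 38² = 1444; Σw = 26558.
x-moment: 24025·844 + 1089·248 + 1444·1574 = 22820028; centroid 22820028/26558 ≈ 859.25.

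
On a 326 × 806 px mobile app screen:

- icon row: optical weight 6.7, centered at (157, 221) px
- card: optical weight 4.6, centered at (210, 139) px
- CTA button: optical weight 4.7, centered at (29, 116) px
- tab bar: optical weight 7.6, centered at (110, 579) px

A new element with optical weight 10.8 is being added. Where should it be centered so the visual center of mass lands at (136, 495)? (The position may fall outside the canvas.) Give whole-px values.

New total weight: (6.7 + 4.6 + 4.7 + 7.6) + 10.8 = 34.4.
Along x: (2990.2 + 10.8·x) / 34.4 = 136 (existing moment 6.7·157 + 4.6·210 + 4.7·29 + 7.6·110 = 2990.2) ⇒ x = (4678.4 − 2990.2) / 10.8 ≈ 156.31.
Along y: (7065.7 + 10.8·y) / 34.4 = 495 (existing moment 6.7·221 + 4.6·139 + 4.7·116 + 7.6·579 = 7065.7) ⇒ y = (17028.0 − 7065.7) / 10.8 ≈ 922.44.

(156, 922)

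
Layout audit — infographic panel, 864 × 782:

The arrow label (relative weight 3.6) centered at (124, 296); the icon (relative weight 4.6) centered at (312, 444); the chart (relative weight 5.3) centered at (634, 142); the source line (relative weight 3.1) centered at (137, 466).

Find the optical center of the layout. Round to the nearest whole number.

Total weight = 3.6 + 4.6 + 5.3 + 3.1 = 16.6.
Σw·x = 3.6·124 + 4.6·312 + 5.3·634 + 3.1·137 = 5666.5, so x̄ = 5666.5/16.6 ≈ 341.36.
Σw·y = 3.6·296 + 4.6·444 + 5.3·142 + 3.1·466 = 5305.2, so ȳ = 5305.2/16.6 ≈ 319.59.

(341, 320)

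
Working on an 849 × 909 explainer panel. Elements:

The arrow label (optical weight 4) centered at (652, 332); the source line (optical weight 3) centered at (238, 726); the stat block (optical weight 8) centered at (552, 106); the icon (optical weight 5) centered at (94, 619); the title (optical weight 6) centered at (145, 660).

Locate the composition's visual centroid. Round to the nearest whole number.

(349, 439)

Σw = 4 + 3 + 8 + 5 + 6 = 26.
x: (4·652 + 3·238 + 8·552 + 5·94 + 6·145) / 26 = 9078 / 26 ≈ 349.15
y: (4·332 + 3·726 + 8·106 + 5·619 + 6·660) / 26 = 11409 / 26 ≈ 438.81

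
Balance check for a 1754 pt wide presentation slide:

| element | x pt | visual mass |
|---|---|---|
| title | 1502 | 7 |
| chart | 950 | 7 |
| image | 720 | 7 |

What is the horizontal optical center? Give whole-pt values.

Weights sum to 7 + 7 + 7 = 21.
x: (7·1502 + 7·950 + 7·720) / 21 = 22204 / 21 ≈ 1057.33

x ≈ 1057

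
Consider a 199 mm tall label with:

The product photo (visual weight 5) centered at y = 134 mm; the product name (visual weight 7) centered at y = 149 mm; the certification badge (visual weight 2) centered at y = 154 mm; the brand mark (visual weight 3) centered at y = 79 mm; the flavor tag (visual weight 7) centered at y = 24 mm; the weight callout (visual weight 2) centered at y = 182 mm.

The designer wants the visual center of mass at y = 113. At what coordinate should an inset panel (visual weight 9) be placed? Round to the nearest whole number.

y ≈ 129

After adding the inset panel, total weight = 5 + 7 + 2 + 3 + 7 + 2 + 9 = 35.
Along y: (2790 + 9·y) / 35 = 113 (existing moment 5·134 + 7·149 + 2·154 + 3·79 + 7·24 + 2·182 = 2790) ⇒ y = (3955 − 2790) / 9 ≈ 129.44.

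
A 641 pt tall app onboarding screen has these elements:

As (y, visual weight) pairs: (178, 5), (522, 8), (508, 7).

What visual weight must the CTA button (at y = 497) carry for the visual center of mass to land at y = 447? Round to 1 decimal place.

Known weights sum to 5 + 8 + 7 = 20; their moment is 5·178 + 8·522 + 7·508 = 8622.
Balance at y = 447 requires (8622 + w·497) / (20 + w) = 447.
So w = (447·20 − 8622)/(497 − 447) = 318/50 ≈ 6.36.

w ≈ 6.4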